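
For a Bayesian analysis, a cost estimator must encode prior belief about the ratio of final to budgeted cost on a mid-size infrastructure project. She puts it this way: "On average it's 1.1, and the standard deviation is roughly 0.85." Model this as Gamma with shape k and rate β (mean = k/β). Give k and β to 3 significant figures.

For Gamma(k, rate β): mean = k/β, variance = k/β², so CV = 1/√k.
CV = SD/mean = 0.85/1.1 = 0.7727, hence k = 1/CV² = 1.67.
Then β = k/mean = 1.67/1.1 = 1.52.

k ≈ 1.67, β ≈ 1.52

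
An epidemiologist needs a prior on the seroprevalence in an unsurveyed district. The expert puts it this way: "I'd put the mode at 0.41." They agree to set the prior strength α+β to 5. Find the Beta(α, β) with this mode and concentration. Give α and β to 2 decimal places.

α = 2.23, β = 2.77

For α,β > 1 the Beta mode is (α−1)/(α+β−2). With α+β = 5, the mode is (α−1)/3.
Set (α−1)/3 = 0.41 → α = 1 + 0.41·3 = 2.23.
β = 5 − α = 2.77.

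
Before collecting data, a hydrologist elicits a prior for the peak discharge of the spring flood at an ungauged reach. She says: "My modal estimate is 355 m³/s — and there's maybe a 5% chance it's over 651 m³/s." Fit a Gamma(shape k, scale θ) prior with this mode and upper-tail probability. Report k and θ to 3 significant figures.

k ≈ 8.57, θ ≈ 46.9

Gamma(k,θ) with k>1 has mode (k−1)θ, so θ = 355/(k−1).
Need P(X < 651) = 0.95 with θ tied to k this way. Start at k = 2, θ = 355: P(X<651) ≈ 0.547.
Too low — raise k to concentrate. Iterating converges to k ≈ 8.57.
Then θ = 355/(8.57−1) ≈ 46.9.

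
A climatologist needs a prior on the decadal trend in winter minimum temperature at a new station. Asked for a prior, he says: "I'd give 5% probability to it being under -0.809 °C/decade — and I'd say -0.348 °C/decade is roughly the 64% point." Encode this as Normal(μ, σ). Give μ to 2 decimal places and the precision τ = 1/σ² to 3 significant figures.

μ = -0.43, τ = 18.9

The p-quantile of Normal(μ,σ) is μ + z_p·σ, with z_{0.05} = -1.645 and z_{0.64} = 0.3585.
Eliminate σ: μ = (z₂·x₁ − z₁·x₂)/(z₂ − z₁) = (0.3585·-0.809 − (-1.645)·-0.348)/2.003 = -0.43.
Then σ = (x₂ − x₁)/(z₂ − z₁) = (-0.348 − -0.809)/2.003 = 0.23.
Precision τ = 1/σ² = 1/0.2301² = 18.9.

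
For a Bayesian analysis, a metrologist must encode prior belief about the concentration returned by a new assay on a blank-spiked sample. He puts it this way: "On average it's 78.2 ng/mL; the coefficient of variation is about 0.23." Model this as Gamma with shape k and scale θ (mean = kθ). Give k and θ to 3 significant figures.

k ≈ 18.9, θ ≈ 4.14

For Gamma(k, scale θ): mean = kθ, variance = kθ², so CV = 1/√k.
CV = 0.23, hence k = 1/CV² = 18.9.
Then θ = mean/k = 78.2/18.9 = 4.14.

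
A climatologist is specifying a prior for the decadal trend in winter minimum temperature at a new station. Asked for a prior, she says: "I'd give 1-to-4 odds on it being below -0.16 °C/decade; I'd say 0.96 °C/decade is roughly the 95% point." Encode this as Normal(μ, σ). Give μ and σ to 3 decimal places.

For Normal(μ,σ), the p-quantile is μ + z_p·σ. Here z_{0.2} = -0.8416, z_{0.95} = 1.645.
So -0.16 = μ − 0.8416σ and 0.96 = μ + 1.645σ.
Subtracting: σ = (0.96 − -0.16)/(1.645 − (-0.8416)) = 0.450.
Then μ = -0.16 − (-0.8416)·0.450 = 0.219.

μ = 0.219, σ = 0.450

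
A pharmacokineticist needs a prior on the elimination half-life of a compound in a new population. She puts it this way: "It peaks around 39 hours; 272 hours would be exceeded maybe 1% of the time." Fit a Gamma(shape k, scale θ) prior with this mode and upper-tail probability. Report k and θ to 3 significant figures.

Gamma(k,θ) with k>1 has mode (k−1)θ, so θ = 39/(k−1).
Need P(X < 272) = 0.99 with θ tied to k this way. Start at k = 2, θ = 39: P(X<272) ≈ 0.993.
Too high — lower k to spread out. Iterating converges to k ≈ 1.93.
Then θ = 39/(1.93−1) ≈ 41.7.

k ≈ 1.93, θ ≈ 41.7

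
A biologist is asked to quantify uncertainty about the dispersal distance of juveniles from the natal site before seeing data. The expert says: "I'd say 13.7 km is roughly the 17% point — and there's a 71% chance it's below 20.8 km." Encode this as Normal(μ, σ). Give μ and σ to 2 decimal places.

μ = 18.19, σ = 4.71

For Normal(μ,σ), the p-quantile is μ + z_p·σ. Here z_{0.17} = -0.9542, z_{0.71} = 0.5534.
So 13.7 = μ − 0.9542σ and 20.8 = μ + 0.5534σ.
Subtracting: σ = (20.8 − 13.7)/(0.5534 − (-0.9542)) = 4.71.
Then μ = 13.7 − (-0.9542)·4.71 = 18.19.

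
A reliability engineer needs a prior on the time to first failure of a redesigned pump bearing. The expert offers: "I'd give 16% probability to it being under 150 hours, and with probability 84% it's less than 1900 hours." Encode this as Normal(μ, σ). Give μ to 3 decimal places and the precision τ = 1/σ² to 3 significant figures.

For Normal(μ,σ), the p-quantile is μ + z_p·σ. Here z_{0.16} = -0.9945, z_{0.84} = 0.9945.
So 150 = μ − 0.9945σ and 1900 = μ + 0.9945σ.
Subtracting: σ = (1900 − 150)/(0.9945 − (-0.9945)) = 879.876.
Then μ = 150 − (-0.9945)·879.876 = 1025.000.
Precision τ = 1/σ² = 1/879.9² = 1.29e-06.

μ = 1025.000, τ = 1.29e-06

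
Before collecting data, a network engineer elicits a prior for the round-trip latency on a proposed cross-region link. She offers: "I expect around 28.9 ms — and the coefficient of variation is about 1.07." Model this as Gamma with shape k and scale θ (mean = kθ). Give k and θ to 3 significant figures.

For Gamma(k, scale θ): mean = kθ, variance = kθ², so CV = 1/√k.
CV = 1.07, hence k = 1/CV² = 0.873.
Then θ = mean/k = 28.9/0.873 = 33.1.

k ≈ 0.873, θ ≈ 33.1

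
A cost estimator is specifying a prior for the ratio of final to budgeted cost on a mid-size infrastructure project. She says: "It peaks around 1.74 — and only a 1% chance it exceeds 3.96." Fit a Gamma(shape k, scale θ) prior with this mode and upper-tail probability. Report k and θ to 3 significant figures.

Gamma(k,θ) with k>1 has mode (k−1)θ, so θ = 1.74/(k−1).
Need P(X < 3.96) = 0.99 with θ tied to k this way. Start at k = 2, θ = 1.74: P(X<3.96) ≈ 0.664.
Too low — raise k to concentrate. Iterating converges to k ≈ 8.08.
Then θ = 1.74/(8.08−1) ≈ 0.246.

k ≈ 8.08, θ ≈ 0.246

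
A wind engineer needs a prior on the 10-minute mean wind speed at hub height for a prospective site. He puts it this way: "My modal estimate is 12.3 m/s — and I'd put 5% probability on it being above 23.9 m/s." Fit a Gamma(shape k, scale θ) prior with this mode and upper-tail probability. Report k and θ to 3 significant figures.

Gamma(k,θ) with k>1 has mode (k−1)θ, so θ = 12.3/(k−1).
Need P(X < 23.9) = 0.95 with θ tied to k this way. Start at k = 2, θ = 12.3: P(X<23.9) ≈ 0.578.
Too low — raise k to concentrate. Iterating converges to k ≈ 7.29.
Then θ = 12.3/(7.29−1) ≈ 1.95.

k ≈ 7.29, θ ≈ 1.95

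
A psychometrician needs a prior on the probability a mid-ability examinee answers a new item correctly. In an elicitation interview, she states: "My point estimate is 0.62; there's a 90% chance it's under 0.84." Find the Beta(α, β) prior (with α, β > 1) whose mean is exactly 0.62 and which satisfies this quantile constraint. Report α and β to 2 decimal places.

With mean 0.62 fixed, write α = 0.62s, β = 0.38s where s = α+β.
Need P(θ < 0.84) = 0.9 under Beta(0.62s, 0.38s). Normal approximation: (q−m)/√(m(1−m)/s) ≈ z_{0.9} = 1.28, so s ≈ 0.62·0.38·(1.28)²/(0.84−0.62)² = 8.0.
At s = 8.0: P(θ<0.84) ≈ 0.918. Adjusting to match 0.9 gives s ≈ 6.91.
So α = 0.62·6.91 ≈ 4.29, β = 0.38·6.91 ≈ 2.63.

α ≈ 4.29, β ≈ 2.63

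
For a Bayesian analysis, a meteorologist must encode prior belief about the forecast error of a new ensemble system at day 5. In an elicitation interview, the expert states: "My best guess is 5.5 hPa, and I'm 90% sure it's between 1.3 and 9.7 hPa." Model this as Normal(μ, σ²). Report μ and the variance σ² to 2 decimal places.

μ = 5.50, σ² = 6.52

A symmetric 90% interval runs μ ± z·σ with z = 1.645.
Half-width = 4.2, so σ = 4.2/1.645 = 2.553 and σ² = 6.52.
μ is the stated best guess, 5.50.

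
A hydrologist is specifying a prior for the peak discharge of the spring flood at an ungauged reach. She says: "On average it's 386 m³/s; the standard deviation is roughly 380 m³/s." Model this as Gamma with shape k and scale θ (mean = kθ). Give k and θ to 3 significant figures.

For Gamma(k, scale θ): mean = kθ, variance = kθ², so CV = 1/√k.
CV = SD/mean = 380/386 = 0.9845, hence k = 1/CV² = 1.03.
Then θ = mean/k = 386/1.03 = 374.

k ≈ 1.03, θ ≈ 374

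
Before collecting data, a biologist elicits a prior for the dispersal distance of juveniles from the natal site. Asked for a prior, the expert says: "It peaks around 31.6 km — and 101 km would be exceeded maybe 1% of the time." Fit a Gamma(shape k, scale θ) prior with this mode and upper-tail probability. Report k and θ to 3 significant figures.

k ≈ 4.28, θ ≈ 9.63

Gamma(k,θ) with k>1 has mode (k−1)θ, so θ = 31.6/(k−1).
Need P(X < 101) = 0.99 with θ tied to k this way. Start at k = 2, θ = 31.6: P(X<101) ≈ 0.828.
Too low — raise k to concentrate. Iterating converges to k ≈ 4.28.
Then θ = 31.6/(4.28−1) ≈ 9.63.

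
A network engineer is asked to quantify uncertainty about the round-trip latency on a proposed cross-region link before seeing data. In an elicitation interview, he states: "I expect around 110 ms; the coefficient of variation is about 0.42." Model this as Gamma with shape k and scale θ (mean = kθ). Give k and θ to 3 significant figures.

k ≈ 5.67, θ ≈ 19.4

For Gamma(k, scale θ): mean = kθ, variance = kθ², so CV = 1/√k.
CV = 0.42, hence k = 1/CV² = 5.67.
Then θ = mean/k = 110/5.67 = 19.4.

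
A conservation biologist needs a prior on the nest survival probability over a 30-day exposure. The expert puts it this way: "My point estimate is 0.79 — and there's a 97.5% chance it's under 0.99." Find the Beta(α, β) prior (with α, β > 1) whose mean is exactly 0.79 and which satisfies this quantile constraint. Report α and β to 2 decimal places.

With mean 0.79 fixed, write α = 0.79s, β = 0.21s where s = α+β.
Need P(θ < 0.99) = 0.975 under Beta(0.79s, 0.21s). Normal approximation: (q−m)/√(m(1−m)/s) ≈ z_{0.975} = 1.96, so s ≈ 0.79·0.21·(1.96)²/(0.99−0.79)² = 15.9.
At s = 15.9: P(θ<0.99) ≈ 1.000. Adjusting to match 0.975 gives s ≈ 5.49.
So α = 0.79·5.49 ≈ 4.34, β = 0.21·5.49 ≈ 1.15.

α ≈ 4.34, β ≈ 1.15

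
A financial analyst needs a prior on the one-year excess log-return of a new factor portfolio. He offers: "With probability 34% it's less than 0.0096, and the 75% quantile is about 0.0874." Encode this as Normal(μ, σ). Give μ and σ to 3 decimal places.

μ = 0.039, σ = 0.072

For Normal(μ,σ), the p-quantile is μ + z_p·σ. Here z_{0.34} = -0.4125, z_{0.75} = 0.6745.
So 0.0096 = μ − 0.4125σ and 0.0874 = μ + 0.6745σ.
Subtracting: σ = (0.0874 − 0.0096)/(0.6745 − (-0.4125)) = 0.072.
Then μ = 0.0096 − (-0.4125)·0.072 = 0.039.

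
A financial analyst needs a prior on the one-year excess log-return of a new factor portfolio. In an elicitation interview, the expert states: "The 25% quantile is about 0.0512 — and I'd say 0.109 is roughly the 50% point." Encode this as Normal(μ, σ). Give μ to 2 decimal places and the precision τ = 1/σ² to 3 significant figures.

μ = 0.11, τ = 136

The p-quantile of Normal(μ,σ) is μ + z_p·σ, with z_{0.25} = -0.6745 and z_{0.5} = 0.
Eliminate σ: μ = (z₂·x₁ − z₁·x₂)/(z₂ − z₁) = (0·0.0512 − (-0.6745)·0.109)/0.6745 = 0.11.
Then σ = (x₂ − x₁)/(z₂ − z₁) = (0.109 − 0.0512)/0.6745 = 0.09.
Precision τ = 1/σ² = 1/0.08569² = 136.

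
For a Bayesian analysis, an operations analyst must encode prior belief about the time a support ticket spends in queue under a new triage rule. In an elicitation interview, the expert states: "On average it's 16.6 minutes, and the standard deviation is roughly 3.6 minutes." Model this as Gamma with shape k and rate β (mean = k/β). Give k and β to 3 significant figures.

k ≈ 21.3, β ≈ 1.28

For Gamma(k, rate β): mean = k/β, variance = k/β², so CV = 1/√k.
CV = SD/mean = 3.6/16.6 = 0.2169, hence k = 1/CV² = 21.3.
Then β = k/mean = 21.3/16.6 = 1.28.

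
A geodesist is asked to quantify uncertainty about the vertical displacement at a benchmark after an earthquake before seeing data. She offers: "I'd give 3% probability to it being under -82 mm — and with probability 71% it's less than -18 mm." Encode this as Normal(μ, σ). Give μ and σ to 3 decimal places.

μ = -32.550, σ = 26.292

The p-quantile of Normal(μ,σ) is μ + z_p·σ, with z_{0.03} = -1.881 and z_{0.71} = 0.5534.
Eliminate σ: μ = (z₂·x₁ − z₁·x₂)/(z₂ − z₁) = (0.5534·-82 − (-1.881)·-18)/2.434 = -32.550.
Then σ = (x₂ − x₁)/(z₂ − z₁) = (-18 − -82)/2.434 = 26.292.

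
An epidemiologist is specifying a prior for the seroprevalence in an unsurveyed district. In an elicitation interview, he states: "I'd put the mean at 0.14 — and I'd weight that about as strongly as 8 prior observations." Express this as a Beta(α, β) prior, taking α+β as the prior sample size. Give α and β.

Under the effective-sample-size interpretation, Beta(α, β) has prior mean α/(α+β) and prior sample size α+β.
So α+β = 8 and α/(α+β) = 0.14, giving α = 0.14·8 = 1.12 and β = 8 − 1.12 = 6.88.

α = 1.12, β = 6.88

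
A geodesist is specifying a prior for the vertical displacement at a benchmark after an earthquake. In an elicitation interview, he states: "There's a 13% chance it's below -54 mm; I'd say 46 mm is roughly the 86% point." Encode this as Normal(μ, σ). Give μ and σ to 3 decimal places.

The p-quantile of Normal(μ,σ) is μ + z_p·σ, with z_{0.13} = -1.126 and z_{0.86} = 1.08.
Eliminate σ: μ = (z₂·x₁ − z₁·x₂)/(z₂ − z₁) = (1.08·-54 − (-1.126)·46)/2.207 = -2.956.
Then σ = (x₂ − x₁)/(z₂ − z₁) = (46 − -54)/2.207 = 45.316.

μ = -2.956, σ = 45.316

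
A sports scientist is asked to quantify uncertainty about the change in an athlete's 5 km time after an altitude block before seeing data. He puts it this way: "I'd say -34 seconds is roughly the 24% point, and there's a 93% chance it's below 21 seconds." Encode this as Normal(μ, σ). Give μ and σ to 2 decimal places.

The p-quantile of Normal(μ,σ) is μ + z_p·σ, with z_{0.24} = -0.7063 and z_{0.93} = 1.476.
Eliminate σ: μ = (z₂·x₁ − z₁·x₂)/(z₂ − z₁) = (1.476·-34 − (-0.7063)·21)/2.182 = -16.20.
Then σ = (x₂ − x₁)/(z₂ − z₁) = (21 − -34)/2.182 = 25.21.

μ = -16.20, σ = 25.21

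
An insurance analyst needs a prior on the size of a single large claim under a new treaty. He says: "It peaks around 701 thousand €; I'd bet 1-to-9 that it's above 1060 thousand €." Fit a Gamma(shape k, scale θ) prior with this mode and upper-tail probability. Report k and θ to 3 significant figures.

Gamma(k,θ) with k>1 has mode (k−1)θ, so θ = 701/(k−1).
Need P(X < 1060) = 0.9 with θ tied to k this way. Start at k = 2, θ = 701: P(X<1060) ≈ 0.446.
Too low — raise k to concentrate. Iterating converges to k ≈ 11.9.
Then θ = 701/(11.9−1) ≈ 64.4.

k ≈ 11.9, θ ≈ 64.4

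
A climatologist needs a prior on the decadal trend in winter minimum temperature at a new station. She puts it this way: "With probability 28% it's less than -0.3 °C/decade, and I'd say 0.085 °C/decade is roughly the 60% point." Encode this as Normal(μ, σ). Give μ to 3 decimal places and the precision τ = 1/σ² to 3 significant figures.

μ = -0.032, τ = 4.72

For Normal(μ,σ), the p-quantile is μ + z_p·σ. Here z_{0.28} = -0.5828, z_{0.6} = 0.2533.
So -0.3 = μ − 0.5828σ and 0.085 = μ + 0.2533σ.
Subtracting: σ = (0.085 − -0.3)/(0.2533 − (-0.5828)) = 0.460.
Then μ = -0.3 − (-0.5828)·0.460 = -0.032.
Precision τ = 1/σ² = 1/0.4604² = 4.72.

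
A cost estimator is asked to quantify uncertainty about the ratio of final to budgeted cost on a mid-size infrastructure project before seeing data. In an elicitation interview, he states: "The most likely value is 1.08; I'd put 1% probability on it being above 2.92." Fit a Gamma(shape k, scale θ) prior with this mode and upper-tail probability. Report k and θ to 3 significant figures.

k ≈ 5.66, θ ≈ 0.232

Gamma(k,θ) with k>1 has mode (k−1)θ, so θ = 1.08/(k−1).
Need P(X < 2.92) = 0.99 with θ tied to k this way. Start at k = 2, θ = 1.08: P(X<2.92) ≈ 0.752.
Too low — raise k to concentrate. Iterating converges to k ≈ 5.66.
Then θ = 1.08/(5.66−1) ≈ 0.232.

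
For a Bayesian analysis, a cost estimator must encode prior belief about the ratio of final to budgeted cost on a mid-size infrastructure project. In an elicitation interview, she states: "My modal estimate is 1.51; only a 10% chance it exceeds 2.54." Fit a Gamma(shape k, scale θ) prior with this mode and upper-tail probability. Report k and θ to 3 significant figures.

Gamma(k,θ) with k>1 has mode (k−1)θ, so θ = 1.51/(k−1).
Need P(X < 2.54) = 0.9 with θ tied to k this way. Start at k = 2, θ = 1.51: P(X<2.54) ≈ 0.501.
Too low — raise k to concentrate. Iterating converges to k ≈ 7.99.
Then θ = 1.51/(7.99−1) ≈ 0.216.

k ≈ 7.99, θ ≈ 0.216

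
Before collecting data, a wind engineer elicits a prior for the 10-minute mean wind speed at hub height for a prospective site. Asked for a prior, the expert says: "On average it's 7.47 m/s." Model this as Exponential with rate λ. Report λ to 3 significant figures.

Exponential mean = 1/λ, so λ = 1/7.47 = 0.134.

λ ≈ 0.134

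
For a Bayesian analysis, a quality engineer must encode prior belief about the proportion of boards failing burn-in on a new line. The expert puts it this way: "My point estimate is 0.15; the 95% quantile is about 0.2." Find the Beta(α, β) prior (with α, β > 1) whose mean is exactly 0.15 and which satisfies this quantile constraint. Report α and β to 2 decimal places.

α ≈ 22.79, β ≈ 129.13

With mean 0.15 fixed, write α = 0.15s, β = 0.85s where s = α+β.
Need P(θ < 0.2) = 0.95 under Beta(0.15s, 0.85s). Normal approximation: (q−m)/√(m(1−m)/s) ≈ z_{0.95} = 1.64, so s ≈ 0.15·0.85·(1.64)²/(0.2−0.15)² = 138.0.
At s = 138.0: P(θ<0.2) ≈ 0.942. Adjusting to match 0.95 gives s ≈ 151.92.
So α = 0.15·151.92 ≈ 22.79, β = 0.85·151.92 ≈ 129.13.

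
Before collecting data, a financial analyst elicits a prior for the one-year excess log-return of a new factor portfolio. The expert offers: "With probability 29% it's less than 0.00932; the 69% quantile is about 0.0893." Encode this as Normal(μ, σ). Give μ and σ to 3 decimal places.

The p-quantile of Normal(μ,σ) is μ + z_p·σ, with z_{0.29} = -0.5534 and z_{0.69} = 0.4959.
Eliminate σ: μ = (z₂·x₁ − z₁·x₂)/(z₂ − z₁) = (0.4959·0.00932 − (-0.5534)·0.0893)/1.049 = 0.052.
Then σ = (x₂ − x₁)/(z₂ − z₁) = (0.0893 − 0.00932)/1.049 = 0.076.

μ = 0.052, σ = 0.076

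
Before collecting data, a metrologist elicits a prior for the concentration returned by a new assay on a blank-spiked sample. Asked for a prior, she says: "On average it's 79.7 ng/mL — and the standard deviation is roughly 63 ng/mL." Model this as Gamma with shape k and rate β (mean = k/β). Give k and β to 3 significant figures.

For Gamma(k, rate β): mean = k/β, variance = k/β², so CV = 1/√k.
CV = SD/mean = 63/79.7 = 0.7905, hence k = 1/CV² = 1.6.
Then β = k/mean = 1.6/79.7 = 0.0201.

k ≈ 1.6, β ≈ 0.0201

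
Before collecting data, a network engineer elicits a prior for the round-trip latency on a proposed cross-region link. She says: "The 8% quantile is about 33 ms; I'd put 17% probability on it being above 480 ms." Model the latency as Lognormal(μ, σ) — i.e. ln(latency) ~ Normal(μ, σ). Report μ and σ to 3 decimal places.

μ ≈ 5.091, σ ≈ 1.135

If T ~ Lognormal(μ,σ) then ln T ~ Normal(μ,σ), so the p-quantile of ln T is μ + z_p·σ.
ln(33) = 3.497 and ln(480) = 6.174; z_{0.08} = -1.405, z_{0.83} = 0.9542.
σ = (6.174 − 3.497)/(0.9542 − (-1.405)) = 1.135.
μ = 3.497 − (-1.405)·1.135 = 5.091.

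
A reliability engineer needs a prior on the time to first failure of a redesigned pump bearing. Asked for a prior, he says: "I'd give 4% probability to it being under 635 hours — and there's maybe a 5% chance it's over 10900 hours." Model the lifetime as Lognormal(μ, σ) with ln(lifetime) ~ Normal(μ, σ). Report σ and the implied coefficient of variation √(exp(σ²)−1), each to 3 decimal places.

σ ≈ 0.837, CV ≈ 1.008

If T ~ Lognormal(μ,σ) then ln T ~ Normal(μ,σ), so the p-quantile of ln T is μ + z_p·σ.
ln(635) = 6.454 and ln(10900) = 9.297; z_{0.04} = -1.751, z_{0.95} = 1.645.
σ = (9.297 − 6.454)/(1.645 − (-1.751)) = 0.837.
μ = 6.454 − (-1.751)·0.837 = 7.919.
CV = √(exp(σ²)−1) = √(exp(0.7010)−1) = 1.008.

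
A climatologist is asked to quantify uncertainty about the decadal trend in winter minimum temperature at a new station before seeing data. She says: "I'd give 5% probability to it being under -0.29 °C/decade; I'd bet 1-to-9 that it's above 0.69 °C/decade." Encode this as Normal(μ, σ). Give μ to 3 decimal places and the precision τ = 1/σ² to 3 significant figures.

μ = 0.261, τ = 8.92

For Normal(μ,σ), the p-quantile is μ + z_p·σ. Here z_{0.05} = -1.645, z_{0.9} = 1.282.
So -0.29 = μ − 1.645σ and 0.69 = μ + 1.282σ.
Subtracting: σ = (0.69 − -0.29)/(1.282 − (-1.645)) = 0.335.
Then μ = -0.29 − (-1.645)·0.335 = 0.261.
Precision τ = 1/σ² = 1/0.3349² = 8.92.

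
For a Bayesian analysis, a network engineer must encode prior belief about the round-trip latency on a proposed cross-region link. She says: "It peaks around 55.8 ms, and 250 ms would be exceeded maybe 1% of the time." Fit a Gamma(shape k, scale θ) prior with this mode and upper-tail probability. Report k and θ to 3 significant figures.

k ≈ 2.8, θ ≈ 31

Gamma(k,θ) with k>1 has mode (k−1)θ, so θ = 55.8/(k−1).
Need P(X < 250) = 0.99 with θ tied to k this way. Start at k = 2, θ = 55.8: P(X<250) ≈ 0.938.
Too low — raise k to concentrate. Iterating converges to k ≈ 2.8.
Then θ = 55.8/(2.8−1) ≈ 31.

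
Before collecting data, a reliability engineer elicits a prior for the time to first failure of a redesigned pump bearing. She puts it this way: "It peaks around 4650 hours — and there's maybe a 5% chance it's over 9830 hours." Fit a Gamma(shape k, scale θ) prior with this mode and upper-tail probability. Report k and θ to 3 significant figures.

Gamma(k,θ) with k>1 has mode (k−1)θ, so θ = 4650/(k−1).
Need P(X < 9830) = 0.95 with θ tied to k this way. Start at k = 2, θ = 4650: P(X<9830) ≈ 0.624.
Too low — raise k to concentrate. Iterating converges to k ≈ 5.93.
Then θ = 4650/(5.93−1) ≈ 944.

k ≈ 5.93, θ ≈ 944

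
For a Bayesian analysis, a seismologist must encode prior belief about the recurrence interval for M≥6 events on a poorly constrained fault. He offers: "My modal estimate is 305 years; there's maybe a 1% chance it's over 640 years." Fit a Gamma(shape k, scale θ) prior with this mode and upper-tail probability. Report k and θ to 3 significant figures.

Gamma(k,θ) with k>1 has mode (k−1)θ, so θ = 305/(k−1).
Need P(X < 640) = 0.99 with θ tied to k this way. Start at k = 2, θ = 305: P(X<640) ≈ 0.620.
Too low — raise k to concentrate. Iterating converges to k ≈ 9.86.
Then θ = 305/(9.86−1) ≈ 34.4.

k ≈ 9.86, θ ≈ 34.4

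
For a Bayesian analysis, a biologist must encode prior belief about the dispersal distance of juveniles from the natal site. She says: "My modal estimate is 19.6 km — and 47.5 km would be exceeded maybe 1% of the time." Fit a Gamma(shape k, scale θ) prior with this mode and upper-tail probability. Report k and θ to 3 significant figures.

k ≈ 7.03, θ ≈ 3.25

Gamma(k,θ) with k>1 has mode (k−1)θ, so θ = 19.6/(k−1).
Need P(X < 47.5) = 0.99 with θ tied to k this way. Start at k = 2, θ = 19.6: P(X<47.5) ≈ 0.697.
Too low — raise k to concentrate. Iterating converges to k ≈ 7.03.
Then θ = 19.6/(7.03−1) ≈ 3.25.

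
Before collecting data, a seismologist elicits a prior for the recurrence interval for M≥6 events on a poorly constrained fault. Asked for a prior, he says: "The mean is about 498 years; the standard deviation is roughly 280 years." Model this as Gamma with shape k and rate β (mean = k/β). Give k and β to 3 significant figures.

k ≈ 3.16, β ≈ 0.00635

For Gamma(k, rate β): mean = k/β, variance = k/β², so CV = 1/√k.
CV = SD/mean = 280/498 = 0.5622, hence k = 1/CV² = 3.16.
Then β = k/mean = 3.16/498 = 0.00635.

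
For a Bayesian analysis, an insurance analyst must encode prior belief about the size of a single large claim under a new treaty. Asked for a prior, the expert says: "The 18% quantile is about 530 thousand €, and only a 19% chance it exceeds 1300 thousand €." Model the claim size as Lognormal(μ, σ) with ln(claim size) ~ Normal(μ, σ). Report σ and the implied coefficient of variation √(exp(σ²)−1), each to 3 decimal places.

σ ≈ 0.500, CV ≈ 0.533

If T ~ Lognormal(μ,σ) then ln T ~ Normal(μ,σ), so the p-quantile of ln T is μ + z_p·σ.
ln(530) = 6.273 and ln(1300) = 7.17; z_{0.18} = -0.9154, z_{0.81} = 0.8779.
σ = (7.17 − 6.273)/(0.8779 − (-0.9154)) = 0.500.
μ = 6.273 − (-0.9154)·0.500 = 6.731.
CV = √(exp(σ²)−1) = √(exp(0.2503)−1) = 0.533.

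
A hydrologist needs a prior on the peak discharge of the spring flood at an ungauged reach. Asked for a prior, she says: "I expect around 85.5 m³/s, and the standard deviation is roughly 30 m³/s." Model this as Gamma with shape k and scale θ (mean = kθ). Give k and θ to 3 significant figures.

k ≈ 8.12, θ ≈ 10.5

For Gamma(k, scale θ): mean = kθ, variance = kθ², so CV = 1/√k.
CV = SD/mean = 30/85.5 = 0.3509, hence k = 1/CV² = 8.12.
Then θ = mean/k = 85.5/8.12 = 10.5.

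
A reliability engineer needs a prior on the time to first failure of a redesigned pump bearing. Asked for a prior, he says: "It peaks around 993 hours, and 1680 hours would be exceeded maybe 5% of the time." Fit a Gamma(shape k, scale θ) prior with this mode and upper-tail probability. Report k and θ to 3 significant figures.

Gamma(k,θ) with k>1 has mode (k−1)θ, so θ = 993/(k−1).
Need P(X < 1680) = 0.95 with θ tied to k this way. Start at k = 2, θ = 993: P(X<1680) ≈ 0.504.
Too low — raise k to concentrate. Iterating converges to k ≈ 11.1.
Then θ = 993/(11.1−1) ≈ 98.3.

k ≈ 11.1, θ ≈ 98.3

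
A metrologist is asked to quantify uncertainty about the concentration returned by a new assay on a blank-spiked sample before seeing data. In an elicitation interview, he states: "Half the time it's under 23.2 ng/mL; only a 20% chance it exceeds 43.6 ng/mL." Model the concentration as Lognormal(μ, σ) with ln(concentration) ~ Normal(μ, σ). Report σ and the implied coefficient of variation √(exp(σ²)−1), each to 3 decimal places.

σ ≈ 0.750, CV ≈ 0.868

If T ~ Lognormal(μ,σ) then ln T ~ Normal(μ,σ), so the p-quantile of ln T is μ + z_p·σ.
ln(23.2) = 3.144 and ln(43.6) = 3.775; z_{0.5} = 0, z_{0.8} = 0.8416.
σ = (3.775 − 3.144)/(0.8416 − (0)) = 0.750.
μ = 3.144 − (0)·0.750 = 3.144.
CV = √(exp(σ²)−1) = √(exp(0.5619)−1) = 0.868.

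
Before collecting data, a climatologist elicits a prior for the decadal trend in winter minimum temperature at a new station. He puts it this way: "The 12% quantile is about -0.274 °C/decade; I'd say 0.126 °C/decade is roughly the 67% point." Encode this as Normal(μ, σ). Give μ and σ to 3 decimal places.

μ = 0.017, σ = 0.248

The p-quantile of Normal(μ,σ) is μ + z_p·σ, with z_{0.12} = -1.175 and z_{0.67} = 0.4399.
Eliminate σ: μ = (z₂·x₁ − z₁·x₂)/(z₂ − z₁) = (0.4399·-0.274 − (-1.175)·0.126)/1.615 = 0.017.
Then σ = (x₂ − x₁)/(z₂ − z₁) = (0.126 − -0.274)/1.615 = 0.248.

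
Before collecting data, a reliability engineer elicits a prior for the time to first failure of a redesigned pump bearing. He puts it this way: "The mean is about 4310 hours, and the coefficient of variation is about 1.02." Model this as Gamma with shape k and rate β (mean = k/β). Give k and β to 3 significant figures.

k ≈ 0.961, β ≈ 0.000223

For Gamma(k, rate β): mean = k/β, variance = k/β², so CV = 1/√k.
CV = 1.02, hence k = 1/CV² = 0.961.
Then β = k/mean = 0.961/4310 = 0.000223.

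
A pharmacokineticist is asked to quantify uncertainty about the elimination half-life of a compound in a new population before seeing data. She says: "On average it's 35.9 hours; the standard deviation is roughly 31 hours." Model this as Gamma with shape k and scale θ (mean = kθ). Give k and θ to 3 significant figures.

k ≈ 1.34, θ ≈ 26.8

For Gamma(k, scale θ): mean = kθ, variance = kθ², so CV = 1/√k.
CV = SD/mean = 31/35.9 = 0.8635, hence k = 1/CV² = 1.34.
Then θ = mean/k = 35.9/1.34 = 26.8.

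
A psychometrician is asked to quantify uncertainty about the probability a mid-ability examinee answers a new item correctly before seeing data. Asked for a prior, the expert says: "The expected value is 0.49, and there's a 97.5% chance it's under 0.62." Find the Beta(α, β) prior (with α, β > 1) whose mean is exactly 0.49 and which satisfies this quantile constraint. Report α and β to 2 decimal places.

α ≈ 27.27, β ≈ 28.38

With mean 0.49 fixed, write α = 0.49s, β = 0.51s where s = α+β.
Need P(θ < 0.62) = 0.975 under Beta(0.49s, 0.51s). Normal approximation: (q−m)/√(m(1−m)/s) ≈ z_{0.975} = 1.96, so s ≈ 0.49·0.51·(1.96)²/(0.62−0.49)² = 56.8.
At s = 56.8: P(θ<0.62) ≈ 0.976. Adjusting to match 0.975 gives s ≈ 55.65.
So α = 0.49·55.65 ≈ 27.27, β = 0.51·55.65 ≈ 28.38.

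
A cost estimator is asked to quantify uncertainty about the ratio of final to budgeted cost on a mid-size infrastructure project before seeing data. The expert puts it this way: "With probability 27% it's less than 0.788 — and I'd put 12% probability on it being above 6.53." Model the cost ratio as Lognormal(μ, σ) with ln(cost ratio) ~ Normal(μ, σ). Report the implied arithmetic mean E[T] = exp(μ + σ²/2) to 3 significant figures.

If T ~ Lognormal(μ,σ) then ln T ~ Normal(μ,σ), so the p-quantile of ln T is μ + z_p·σ.
ln(0.788) = -0.2383 and ln(6.53) = 1.876; z_{0.27} = -0.6128, z_{0.88} = 1.175.
σ = (1.876 − -0.2383)/(1.175 − (-0.6128)) = 1.183.
μ = -0.2383 − (-0.6128)·1.183 = 0.487.
E[T] = exp(μ + σ²/2) = exp(0.487 + 0.6995) = 3.27.

E[T] ≈ 3.27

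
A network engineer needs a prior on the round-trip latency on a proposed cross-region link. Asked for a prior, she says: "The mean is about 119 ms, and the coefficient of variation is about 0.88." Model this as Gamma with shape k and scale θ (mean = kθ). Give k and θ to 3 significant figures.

For Gamma(k, scale θ): mean = kθ, variance = kθ², so CV = 1/√k.
CV = 0.88, hence k = 1/CV² = 1.29.
Then θ = mean/k = 119/1.29 = 92.2.

k ≈ 1.29, θ ≈ 92.2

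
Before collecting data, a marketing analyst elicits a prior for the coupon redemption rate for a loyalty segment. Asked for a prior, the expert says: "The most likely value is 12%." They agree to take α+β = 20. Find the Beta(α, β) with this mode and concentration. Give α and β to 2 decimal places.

α = 3.16, β = 16.84

For α,β > 1 the Beta mode is (α−1)/(α+β−2). With α+β = 20, the mode is (α−1)/18.
Set (α−1)/18 = 0.12 → α = 1 + 0.12·18 = 3.16.
β = 20 − α = 16.84.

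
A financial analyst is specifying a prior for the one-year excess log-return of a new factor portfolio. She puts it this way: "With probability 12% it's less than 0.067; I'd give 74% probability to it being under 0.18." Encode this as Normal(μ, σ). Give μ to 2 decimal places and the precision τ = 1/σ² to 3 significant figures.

μ = 0.14, τ = 259

The p-quantile of Normal(μ,σ) is μ + z_p·σ, with z_{0.12} = -1.175 and z_{0.74} = 0.6433.
Eliminate σ: μ = (z₂·x₁ − z₁·x₂)/(z₂ − z₁) = (0.6433·0.067 − (-1.175)·0.18)/1.818 = 0.14.
Then σ = (x₂ − x₁)/(z₂ − z₁) = (0.18 − 0.067)/1.818 = 0.06.
Precision τ = 1/σ² = 1/0.06214² = 259.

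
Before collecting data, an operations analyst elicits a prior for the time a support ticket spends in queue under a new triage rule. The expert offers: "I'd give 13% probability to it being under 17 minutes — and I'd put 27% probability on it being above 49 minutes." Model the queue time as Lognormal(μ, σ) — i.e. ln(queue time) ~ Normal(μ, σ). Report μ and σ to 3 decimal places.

μ ≈ 3.519, σ ≈ 0.609

If T ~ Lognormal(μ,σ) then ln T ~ Normal(μ,σ), so the p-quantile of ln T is μ + z_p·σ.
ln(17) = 2.833 and ln(49) = 3.892; z_{0.13} = -1.126, z_{0.73} = 0.6128.
σ = (3.892 − 2.833)/(0.6128 − (-1.126)) = 0.609.
μ = 2.833 − (-1.126)·0.609 = 3.519.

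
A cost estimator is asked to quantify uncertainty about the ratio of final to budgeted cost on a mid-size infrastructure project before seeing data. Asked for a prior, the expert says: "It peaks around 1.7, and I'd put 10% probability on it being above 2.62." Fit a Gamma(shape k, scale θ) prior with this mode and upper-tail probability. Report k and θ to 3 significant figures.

k ≈ 11, θ ≈ 0.17

Gamma(k,θ) with k>1 has mode (k−1)θ, so θ = 1.7/(k−1).
Need P(X < 2.62) = 0.9 with θ tied to k this way. Start at k = 2, θ = 1.7: P(X<2.62) ≈ 0.456.
Too low — raise k to concentrate. Iterating converges to k ≈ 11.
Then θ = 1.7/(11−1) ≈ 0.17.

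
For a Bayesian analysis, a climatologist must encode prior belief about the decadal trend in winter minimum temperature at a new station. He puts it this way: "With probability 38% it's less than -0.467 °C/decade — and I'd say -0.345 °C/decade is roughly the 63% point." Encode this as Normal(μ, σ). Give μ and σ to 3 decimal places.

μ = -0.409, σ = 0.191

The p-quantile of Normal(μ,σ) is μ + z_p·σ, with z_{0.38} = -0.3055 and z_{0.63} = 0.3319.
Eliminate σ: μ = (z₂·x₁ − z₁·x₂)/(z₂ − z₁) = (0.3319·-0.467 − (-0.3055)·-0.345)/0.6373 = -0.409.
Then σ = (x₂ − x₁)/(z₂ − z₁) = (-0.345 − -0.467)/0.6373 = 0.191.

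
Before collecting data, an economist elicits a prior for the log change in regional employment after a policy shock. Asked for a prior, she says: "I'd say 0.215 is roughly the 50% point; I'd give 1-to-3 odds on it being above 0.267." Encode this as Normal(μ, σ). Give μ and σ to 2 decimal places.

The p-quantile of Normal(μ,σ) is μ + z_p·σ, with z_{0.5} = 0 and z_{0.75} = 0.6745.
Eliminate σ: μ = (z₂·x₁ − z₁·x₂)/(z₂ − z₁) = (0.6745·0.215 − (0)·0.267)/0.6745 = 0.21.
Then σ = (x₂ − x₁)/(z₂ − z₁) = (0.267 − 0.215)/0.6745 = 0.08.

μ = 0.21, σ = 0.08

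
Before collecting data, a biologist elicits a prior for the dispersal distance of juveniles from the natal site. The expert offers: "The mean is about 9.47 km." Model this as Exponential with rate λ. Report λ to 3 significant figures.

λ ≈ 0.106

Exponential mean = 1/λ, so λ = 1/9.47 = 0.106.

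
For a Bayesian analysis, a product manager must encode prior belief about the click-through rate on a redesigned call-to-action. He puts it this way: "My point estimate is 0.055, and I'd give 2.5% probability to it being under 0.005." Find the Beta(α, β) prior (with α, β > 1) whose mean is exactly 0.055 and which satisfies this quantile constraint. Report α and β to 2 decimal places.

α ≈ 1.65, β ≈ 28.39

With mean 0.055 fixed, write α = 0.055s, β = 0.945s where s = α+β.
Need P(θ < 0.005) = 0.025 under Beta(0.055s, 0.945s). Normal approximation: (q−m)/√(m(1−m)/s) ≈ z_{0.025} = -1.96, so s ≈ 0.055·0.945·(-1.96)²/(0.005−0.055)² = 79.9.
At s = 79.9: P(θ<0.005) ≈ 0.000. Adjusting to match 0.025 gives s ≈ 30.04.
So α = 0.055·30.04 ≈ 1.65, β = 0.945·30.04 ≈ 28.39.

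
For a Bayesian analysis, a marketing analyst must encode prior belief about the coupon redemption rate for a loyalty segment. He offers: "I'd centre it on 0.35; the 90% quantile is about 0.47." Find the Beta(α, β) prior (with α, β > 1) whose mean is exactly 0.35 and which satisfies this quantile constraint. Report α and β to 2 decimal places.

With mean 0.35 fixed, write α = 0.35s, β = 0.65s where s = α+β.
Need P(θ < 0.47) = 0.9 under Beta(0.35s, 0.65s). Normal approximation: (q−m)/√(m(1−m)/s) ≈ z_{0.9} = 1.28, so s ≈ 0.35·0.65·(1.28)²/(0.47−0.35)² = 25.9.
At s = 25.9: P(θ<0.47) ≈ 0.897. Adjusting to match 0.9 gives s ≈ 26.62.
So α = 0.35·26.62 ≈ 9.32, β = 0.65·26.62 ≈ 17.31.

α ≈ 9.32, β ≈ 17.31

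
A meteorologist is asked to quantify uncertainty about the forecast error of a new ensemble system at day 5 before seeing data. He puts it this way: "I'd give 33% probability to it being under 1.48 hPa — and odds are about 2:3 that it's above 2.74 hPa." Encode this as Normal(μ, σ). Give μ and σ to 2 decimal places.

For Normal(μ,σ), the p-quantile is μ + z_p·σ. Here z_{0.33} = -0.4399, z_{0.6} = 0.2533.
So 1.48 = μ − 0.4399σ and 2.74 = μ + 0.2533σ.
Subtracting: σ = (2.74 − 1.48)/(0.2533 − (-0.4399)) = 1.82.
Then μ = 1.48 − (-0.4399)·1.82 = 2.28.

μ = 2.28, σ = 1.82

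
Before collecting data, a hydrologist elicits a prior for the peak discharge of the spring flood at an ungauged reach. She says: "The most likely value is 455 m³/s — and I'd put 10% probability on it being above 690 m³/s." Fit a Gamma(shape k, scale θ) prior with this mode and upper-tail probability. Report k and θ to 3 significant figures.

k ≈ 11.7, θ ≈ 42.3

Gamma(k,θ) with k>1 has mode (k−1)θ, so θ = 455/(k−1).
Need P(X < 690) = 0.9 with θ tied to k this way. Start at k = 2, θ = 455: P(X<690) ≈ 0.448.
Too low — raise k to concentrate. Iterating converges to k ≈ 11.7.
Then θ = 455/(11.7−1) ≈ 42.3.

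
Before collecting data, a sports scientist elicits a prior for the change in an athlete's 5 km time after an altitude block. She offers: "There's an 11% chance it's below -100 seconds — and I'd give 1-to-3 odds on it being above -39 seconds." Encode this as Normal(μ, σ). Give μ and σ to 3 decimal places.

μ = -60.643, σ = 32.088

For Normal(μ,σ), the p-quantile is μ + z_p·σ. Here z_{0.11} = -1.227, z_{0.75} = 0.6745.
So -100 = μ − 1.227σ and -39 = μ + 0.6745σ.
Subtracting: σ = (-39 − -100)/(0.6745 − (-1.227)) = 32.088.
Then μ = -100 − (-1.227)·32.088 = -60.643.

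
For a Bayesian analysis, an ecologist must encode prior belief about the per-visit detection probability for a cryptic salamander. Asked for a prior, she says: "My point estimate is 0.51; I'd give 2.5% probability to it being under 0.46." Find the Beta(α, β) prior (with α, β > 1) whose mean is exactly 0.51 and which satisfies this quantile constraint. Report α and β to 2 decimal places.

α ≈ 195.50, β ≈ 187.83

With mean 0.51 fixed, write α = 0.51s, β = 0.49s where s = α+β.
Need P(θ < 0.46) = 0.025 under Beta(0.51s, 0.49s). Normal approximation: (q−m)/√(m(1−m)/s) ≈ z_{0.025} = -1.96, so s ≈ 0.51·0.49·(-1.96)²/(0.46−0.51)² = 384.0.
At s = 384.0: P(θ<0.46) ≈ 0.025. Adjusting to match 0.025 gives s ≈ 383.33.
So α = 0.51·383.33 ≈ 195.50, β = 0.49·383.33 ≈ 187.83.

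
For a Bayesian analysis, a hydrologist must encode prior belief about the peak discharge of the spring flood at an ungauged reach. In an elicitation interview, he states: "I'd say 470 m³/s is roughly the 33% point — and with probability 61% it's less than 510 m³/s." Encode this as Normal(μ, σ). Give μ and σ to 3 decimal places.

μ = 494.466, σ = 55.615

For Normal(μ,σ), the p-quantile is μ + z_p·σ. Here z_{0.33} = -0.4399, z_{0.61} = 0.2793.
So 470 = μ − 0.4399σ and 510 = μ + 0.2793σ.
Subtracting: σ = (510 − 470)/(0.2793 − (-0.4399)) = 55.615.
Then μ = 470 − (-0.4399)·55.615 = 494.466.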